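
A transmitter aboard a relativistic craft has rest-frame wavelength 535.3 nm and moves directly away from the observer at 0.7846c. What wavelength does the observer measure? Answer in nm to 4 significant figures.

λ_obs ≈ 1541 nm

Relativistic Doppler: λ_obs = λ_src √((1+β)/(1−β))
= 535.3 × √(1.78460/0.215400) = 535.3 × 2.87838 = 1541 nm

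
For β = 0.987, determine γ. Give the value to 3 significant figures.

γ ≈ 6.22

γ = 1/√(1 − β²) = 1/√(1 − 0.987²) = 1/√(0.025831) = 6.22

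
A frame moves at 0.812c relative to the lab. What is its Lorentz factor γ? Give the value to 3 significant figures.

γ = 1/√(1 − β²) = 1/√(1 − 0.812²) = 1/√(0.34066) = 1.71

γ ≈ 1.71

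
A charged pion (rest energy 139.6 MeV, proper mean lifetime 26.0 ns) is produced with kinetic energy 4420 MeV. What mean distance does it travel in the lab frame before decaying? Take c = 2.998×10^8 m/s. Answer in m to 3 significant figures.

γ = 1 + K/(m₀c²) = 1 + 4420/139.6 = 32.662
β = √(1 − 1/γ²) = 0.99953
Dilated lifetime: γτ₀ = 32.662 × 26.0 ns = 849.21 ns
d = βc·γτ₀ = 0.99953 × (2.998×10^8 m/s) × 8.4921×10^-7 s = 254 m

d ≈ 254 m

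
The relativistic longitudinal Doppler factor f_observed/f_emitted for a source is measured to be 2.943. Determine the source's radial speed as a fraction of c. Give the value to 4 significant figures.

β ≈ 0.7930

f_obs/f_src = √((1+β)/(1−β)) = 2.943  ⇒  (1+β)/(1−β) = 8.66125
β = |1 − D²|/(1 + D²) = |1 − 8.66125|/(1 + 8.66125) = 0.7930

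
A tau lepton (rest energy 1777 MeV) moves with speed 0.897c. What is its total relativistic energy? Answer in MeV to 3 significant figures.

γ = 1/√(1 − 0.897²) = 2.2623
E = γm₀c² = 2.2623 × 1777 MeV = 4020 MeV

E ≈ 4020 MeV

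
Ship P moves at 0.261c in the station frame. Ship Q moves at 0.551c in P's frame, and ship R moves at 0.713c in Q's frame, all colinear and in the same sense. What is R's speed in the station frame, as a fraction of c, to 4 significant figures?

Compose boost 2: (0.551 + 0.261)/(1 + 0.551×0.261) = 0.8120/1.14381 = 0.709907
Compose boost 3: (0.713 + 0.709907)/(1 + 0.713×0.709907) = 1.42291/1.50616 = 0.9447

u ≈ 0.9447c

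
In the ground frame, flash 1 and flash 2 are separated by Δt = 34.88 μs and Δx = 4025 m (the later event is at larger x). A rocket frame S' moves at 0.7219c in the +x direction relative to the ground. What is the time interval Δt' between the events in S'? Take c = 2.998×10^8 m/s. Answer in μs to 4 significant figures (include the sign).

γ = 1/√(1 − 0.7219²) = 1.44509
Δt' = γ(Δt − vΔx/c²) = 1.44509 × (34.88 μs − 0.7219×4025 m / (2.998×10^8 m/s))
= 1.44509 × (25.1880 μs) = 36.40 μs

Δt' ≈ 36.40 μs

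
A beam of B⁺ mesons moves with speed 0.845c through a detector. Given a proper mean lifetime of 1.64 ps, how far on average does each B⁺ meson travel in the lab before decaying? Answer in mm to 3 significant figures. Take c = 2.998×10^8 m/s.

γ = 1/√(1 − 0.845²) = 1.8700
Dilated lifetime: Δt = γτ₀ = 1.8700 × 1.64 ps = 3.0668 ps
d = vΔt = 0.845c × 3.0668 ps = 2.5333×10^8 m/s × 3.0668×10^-12 s = 0.777 mm

d ≈ 0.777 mm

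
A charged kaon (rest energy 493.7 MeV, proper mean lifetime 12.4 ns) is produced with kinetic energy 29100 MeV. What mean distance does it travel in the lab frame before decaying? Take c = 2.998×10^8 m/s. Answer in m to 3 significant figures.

γ = 1 + K/(m₀c²) = 1 + 29100/493.7 = 59.943
β = √(1 − 1/γ²) = 0.99986
Dilated lifetime: γτ₀ = 59.943 × 12.4 ns = 743.29 ns
d = βc·γτ₀ = 0.99986 × (2.998×10^8 m/s) × 7.4329×10^-7 s = 223 m

d ≈ 223 m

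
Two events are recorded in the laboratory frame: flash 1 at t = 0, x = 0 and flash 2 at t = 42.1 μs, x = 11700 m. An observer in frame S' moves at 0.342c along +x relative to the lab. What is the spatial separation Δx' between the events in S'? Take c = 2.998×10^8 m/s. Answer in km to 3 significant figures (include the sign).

γ = 1/√(1 − 0.342²) = 1.0642
Δx' = γ(Δx − vΔt) = 1.0642 × (11700 m − 0.342×(2.998×10^8 m/s)×42.1×10^-6 s)
= 1.0642 × (7383.4 m) = 7.86 km

Δx' ≈ 7.86 km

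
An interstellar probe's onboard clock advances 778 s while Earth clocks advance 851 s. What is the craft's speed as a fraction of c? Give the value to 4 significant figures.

β ≈ 0.4052

γ = Δt/τ₀ = 851/778 = 1.09383
β = √(1 − 1/γ²) = √(1 − 1/1.09383²) = 0.4052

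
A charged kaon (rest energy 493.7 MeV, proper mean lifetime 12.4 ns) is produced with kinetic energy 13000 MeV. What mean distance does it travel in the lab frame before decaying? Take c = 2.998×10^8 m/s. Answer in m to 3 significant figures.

γ = 1 + K/(m₀c²) = 1 + 13000/493.7 = 27.332
β = √(1 − 1/γ²) = 0.99933
Dilated lifetime: γτ₀ = 27.332 × 12.4 ns = 338.91 ns
d = βc·γτ₀ = 0.99933 × (2.998×10^8 m/s) × 3.3891×10^-7 s = 102 m

d ≈ 102 m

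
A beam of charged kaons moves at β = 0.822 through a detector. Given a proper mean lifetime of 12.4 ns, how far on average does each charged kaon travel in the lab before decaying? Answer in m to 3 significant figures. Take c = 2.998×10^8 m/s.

γ = 1/√(1 − 0.822²) = 1.7560
Dilated lifetime: Δt = γτ₀ = 1.7560 × 12.4 ns = 21.774 ns
d = vΔt = 0.822c × 21.774 ns = 2.4644×10^8 m/s × 2.1774×10^-8 s = 5.37 m

d ≈ 5.37 m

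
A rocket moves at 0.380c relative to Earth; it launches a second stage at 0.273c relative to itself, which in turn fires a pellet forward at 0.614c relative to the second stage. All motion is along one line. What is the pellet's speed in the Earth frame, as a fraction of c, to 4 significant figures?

Compose boost 2: (0.273 + 0.380)/(1 + 0.273×0.380) = 0.6530/1.10374 = 0.591625
Compose boost 3: (0.614 + 0.591625)/(1 + 0.614×0.591625) = 1.20562/1.36326 = 0.8844

u ≈ 0.8844c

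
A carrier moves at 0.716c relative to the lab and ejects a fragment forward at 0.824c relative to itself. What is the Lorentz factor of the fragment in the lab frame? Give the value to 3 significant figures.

γ ≈ 4.02

u_lab = (0.824 + 0.716)/(1 + 0.824×0.716) = 1.540/1.58998 = 0.968563
γ = 1/√(1 − 0.968563²) = 4.02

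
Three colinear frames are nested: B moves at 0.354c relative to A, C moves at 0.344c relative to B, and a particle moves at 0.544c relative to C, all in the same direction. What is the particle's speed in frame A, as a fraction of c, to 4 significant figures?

Compose boost 2: (0.344 + 0.354)/(1 + 0.344×0.354) = 0.6980/1.12178 = 0.622228
Compose boost 3: (0.544 + 0.622228)/(1 + 0.544×0.622228) = 1.16623/1.33849 = 0.8713

u ≈ 0.8713c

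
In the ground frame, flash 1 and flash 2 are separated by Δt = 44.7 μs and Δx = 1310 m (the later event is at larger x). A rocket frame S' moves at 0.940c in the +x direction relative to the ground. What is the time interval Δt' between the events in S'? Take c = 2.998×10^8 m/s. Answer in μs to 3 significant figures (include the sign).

Δt' ≈ 119 μs

γ = 1/√(1 − 0.940²) = 2.9311
Δt' = γ(Δt − vΔx/c²) = 2.9311 × (44.7 μs − 0.940×1310 m / (2.998×10^8 m/s))
= 2.9311 × (40.593 μs) = 119 μs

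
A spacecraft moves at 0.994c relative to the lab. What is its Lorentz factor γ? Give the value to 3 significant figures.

γ ≈ 9.14

γ = 1/√(1 − β²) = 1/√(1 − 0.994²) = 1/√(0.011964) = 9.14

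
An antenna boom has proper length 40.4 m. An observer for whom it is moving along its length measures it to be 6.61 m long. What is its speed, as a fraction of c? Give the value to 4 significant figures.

β ≈ 0.9865

γ = L₀/L = 40.4/6.61 = 6.11195
β = √(1 − 1/γ²) = 0.9865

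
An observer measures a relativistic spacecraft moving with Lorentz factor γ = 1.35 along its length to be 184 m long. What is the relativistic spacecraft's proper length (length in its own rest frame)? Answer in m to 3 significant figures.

γ = 1.35 (given)
L₀ = γL = 1.35 × 184 = 248 m

L₀ ≈ 248 m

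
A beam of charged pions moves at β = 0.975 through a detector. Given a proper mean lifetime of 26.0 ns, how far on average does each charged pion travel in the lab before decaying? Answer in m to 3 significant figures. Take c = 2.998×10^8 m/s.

d ≈ 34.2 m

γ = 1/√(1 − 0.975²) = 4.5004
Dilated lifetime: Δt = γτ₀ = 4.5004 × 26.0 ns = 117.01 ns
d = vΔt = 0.975c × 117.01 ns = 2.9230×10^8 m/s × 1.1701×10^-7 s = 34.2 m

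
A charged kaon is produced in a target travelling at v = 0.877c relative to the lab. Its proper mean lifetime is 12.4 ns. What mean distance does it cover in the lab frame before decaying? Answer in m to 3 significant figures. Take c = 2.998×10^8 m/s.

d ≈ 6.79 m

γ = 1/√(1 − 0.877²) = 2.0812
Dilated lifetime: Δt = γτ₀ = 2.0812 × 12.4 ns = 25.807 ns
d = vΔt = 0.877c × 25.807 ns = 2.6292×10^8 m/s × 2.5807×10^-8 s = 6.79 m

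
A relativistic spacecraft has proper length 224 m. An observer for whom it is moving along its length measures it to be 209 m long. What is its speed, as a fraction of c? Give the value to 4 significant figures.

γ = L₀/L = 224/209 = 1.07177
β = √(1 − 1/γ²) = 0.3598

β ≈ 0.3598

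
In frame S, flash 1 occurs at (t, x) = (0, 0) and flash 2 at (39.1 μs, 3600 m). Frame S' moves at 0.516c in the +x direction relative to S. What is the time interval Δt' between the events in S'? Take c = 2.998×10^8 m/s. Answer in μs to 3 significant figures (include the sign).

Δt' ≈ 38.4 μs

γ = 1/√(1 − 0.516²) = 1.1674
Δt' = γ(Δt − vΔx/c²) = 1.1674 × (39.1 μs − 0.516×3600 m / (2.998×10^8 m/s))
= 1.1674 × (32.904 μs) = 38.4 μs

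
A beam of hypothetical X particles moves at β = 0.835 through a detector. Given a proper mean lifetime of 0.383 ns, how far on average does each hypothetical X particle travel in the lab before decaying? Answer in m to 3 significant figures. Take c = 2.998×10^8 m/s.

γ = 1/√(1 − 0.835²) = 1.8174
Dilated lifetime: Δt = γτ₀ = 1.8174 × 0.383 ns = 0.69605 ns
d = vΔt = 0.835c × 0.69605 ns = 2.5033×10^8 m/s × 6.9605×10^-10 s = 0.174 m

d ≈ 0.174 m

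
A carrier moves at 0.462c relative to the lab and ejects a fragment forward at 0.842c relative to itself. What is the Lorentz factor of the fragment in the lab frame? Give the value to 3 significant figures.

u_lab = (0.842 + 0.462)/(1 + 0.842×0.462) = 1.304/1.38900 = 0.938802
γ = 1/√(1 − 0.938802²) = 2.90

γ ≈ 2.90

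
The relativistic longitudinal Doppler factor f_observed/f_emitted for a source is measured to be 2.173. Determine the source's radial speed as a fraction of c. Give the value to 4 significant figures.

β ≈ 0.6505

f_obs/f_src = √((1+β)/(1−β)) = 2.173  ⇒  (1+β)/(1−β) = 4.72193
β = |1 − D²|/(1 + D²) = |1 − 4.72193|/(1 + 4.72193) = 0.6505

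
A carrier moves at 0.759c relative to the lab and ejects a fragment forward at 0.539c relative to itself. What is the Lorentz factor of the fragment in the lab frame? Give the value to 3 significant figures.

u_lab = (0.539 + 0.759)/(1 + 0.539×0.759) = 1.298/1.40910 = 0.921155
γ = 1/√(1 − 0.921155²) = 2.57

γ ≈ 2.57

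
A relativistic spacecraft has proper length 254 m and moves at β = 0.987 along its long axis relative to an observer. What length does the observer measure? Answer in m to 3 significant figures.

L ≈ 40.8 m

γ = 1/√(1 − 0.987²) = 6.2220
Length contraction: L = L₀/γ = 254/6.2220 = 40.8 m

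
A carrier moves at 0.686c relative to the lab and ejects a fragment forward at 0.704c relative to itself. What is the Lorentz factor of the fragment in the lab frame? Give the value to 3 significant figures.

u_lab = (0.704 + 0.686)/(1 + 0.704×0.686) = 1.390/1.48294 = 0.937325
γ = 1/√(1 − 0.937325²) = 2.87

γ ≈ 2.87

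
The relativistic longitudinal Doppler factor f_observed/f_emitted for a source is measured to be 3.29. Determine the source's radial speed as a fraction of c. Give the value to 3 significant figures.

f_obs/f_src = √((1+β)/(1−β)) = 3.29  ⇒  (1+β)/(1−β) = 10.824
β = |1 − D²|/(1 + D²) = |1 − 10.824|/(1 + 10.824) = 0.831

β ≈ 0.831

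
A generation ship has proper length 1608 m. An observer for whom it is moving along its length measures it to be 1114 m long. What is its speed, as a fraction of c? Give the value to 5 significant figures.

γ = L₀/L = 1608/1114 = 1.443447
β = √(1 − 1/γ²) = 0.72114

β ≈ 0.72114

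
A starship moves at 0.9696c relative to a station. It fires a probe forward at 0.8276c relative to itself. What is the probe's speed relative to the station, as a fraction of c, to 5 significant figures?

u ≈ 0.99709c

Relativistic velocity addition: u = (u' + v)/(1 + u'v/c²)
= (0.8276 + 0.9696)/(1 + 0.8276×0.9696) = 1.7972/1.802441 = 0.99709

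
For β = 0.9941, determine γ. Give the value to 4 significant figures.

γ ≈ 9.219

γ = 1/√(1 − β²) = 1/√(1 − 0.9941²) = 1/√(0.0117652) = 9.219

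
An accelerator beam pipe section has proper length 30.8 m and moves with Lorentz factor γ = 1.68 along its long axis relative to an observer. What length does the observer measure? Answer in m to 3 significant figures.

γ = 1.68 (given)
Length contraction: L = L₀/γ = 30.8/1.68 = 18.3 m

L ≈ 18.3 m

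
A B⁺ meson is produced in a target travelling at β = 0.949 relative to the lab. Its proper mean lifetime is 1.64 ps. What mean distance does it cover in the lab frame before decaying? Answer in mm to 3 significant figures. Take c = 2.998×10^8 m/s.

γ = 1/√(1 − 0.949²) = 3.1718
Dilated lifetime: Δt = γτ₀ = 3.1718 × 1.64 ps = 5.2018 ps
d = vΔt = 0.949c × 5.2018 ps = 2.8451×10^8 m/s × 5.2018×10^-12 s = 1.48 mm

d ≈ 1.48 mm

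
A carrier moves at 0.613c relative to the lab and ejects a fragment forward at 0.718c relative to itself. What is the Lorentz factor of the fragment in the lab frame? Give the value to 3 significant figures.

u_lab = (0.718 + 0.613)/(1 + 0.718×0.613) = 1.331/1.44013 = 0.924220
γ = 1/√(1 − 0.924220²) = 2.62

γ ≈ 2.62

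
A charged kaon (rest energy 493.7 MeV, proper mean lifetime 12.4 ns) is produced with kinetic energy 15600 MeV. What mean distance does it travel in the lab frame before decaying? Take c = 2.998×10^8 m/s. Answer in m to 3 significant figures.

γ = 1 + K/(m₀c²) = 1 + 15600/493.7 = 32.598
β = √(1 − 1/γ²) = 0.99953
Dilated lifetime: γτ₀ = 32.598 × 12.4 ns = 404.22 ns
d = βc·γτ₀ = 0.99953 × (2.998×10^8 m/s) × 4.0422×10^-7 s = 121 m

d ≈ 121 m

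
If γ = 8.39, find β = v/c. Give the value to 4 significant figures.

β = √(1 − 1/γ²) = √(1 − 1/8.39²) = √(0.985794) = 0.9929

β ≈ 0.9929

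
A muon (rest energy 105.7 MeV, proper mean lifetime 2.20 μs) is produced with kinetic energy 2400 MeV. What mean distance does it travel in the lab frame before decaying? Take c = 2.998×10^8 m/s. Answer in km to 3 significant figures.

γ = 1 + K/(m₀c²) = 1 + 2400/105.7 = 23.706
β = √(1 − 1/γ²) = 0.99911
Dilated lifetime: γτ₀ = 23.706 × 2.20 μs = 52.153 μs
d = βc·γτ₀ = 0.99911 × (2.998×10^8 m/s) × 5.2153×10^-5 s = 15.6 km

d ≈ 15.6 km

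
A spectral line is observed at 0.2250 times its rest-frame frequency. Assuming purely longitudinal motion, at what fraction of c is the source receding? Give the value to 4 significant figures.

β ≈ 0.9036

f_obs/f_src = √((1−β)/(1+β)) = 0.2250  ⇒  (1−β)/(1+β) = 0.0506250
β = |1 − D²|/(1 + D²) = |1 − 0.0506250|/(1 + 0.0506250) = 0.9036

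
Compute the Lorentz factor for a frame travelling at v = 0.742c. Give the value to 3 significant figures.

γ ≈ 1.49

γ = 1/√(1 − β²) = 1/√(1 − 0.742²) = 1/√(0.44944) = 1.49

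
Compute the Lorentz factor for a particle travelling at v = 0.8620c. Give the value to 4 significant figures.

γ ≈ 1.973

γ = 1/√(1 − β²) = 1/√(1 − 0.8620²) = 1/√(0.256956) = 1.973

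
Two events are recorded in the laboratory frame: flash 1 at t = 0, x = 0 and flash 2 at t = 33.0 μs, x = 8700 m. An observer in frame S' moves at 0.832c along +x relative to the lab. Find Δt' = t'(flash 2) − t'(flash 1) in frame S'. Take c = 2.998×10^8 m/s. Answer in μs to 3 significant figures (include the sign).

γ = 1/√(1 − 0.832²) = 1.8025
Δt' = γ(Δt − vΔx/c²) = 1.8025 × (33.0 μs − 0.832×8700 m / (2.998×10^8 m/s))
= 1.8025 × (8.8559 μs) = 16.0 μs

Δt' ≈ 16.0 μs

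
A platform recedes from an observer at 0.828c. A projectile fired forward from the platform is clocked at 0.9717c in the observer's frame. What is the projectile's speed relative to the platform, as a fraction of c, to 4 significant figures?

u' ≈ 0.7353c

Inverse velocity addition: u' = (u − v)/(1 − uv/c²)
= (0.9717 − 0.828)/(1 − 0.9717×0.828) = 0.1437/0.195432 = 0.7353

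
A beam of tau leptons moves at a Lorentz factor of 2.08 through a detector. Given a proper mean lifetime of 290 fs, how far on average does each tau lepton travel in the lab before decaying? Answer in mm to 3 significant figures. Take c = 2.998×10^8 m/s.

β = √(1 − 1/γ²) = √(1 − 1/2.08²) = 0.87685
Dilated lifetime: Δt = γτ₀ = 2.08 × 290 fs = 603.20 fs
d = vΔt = 0.87685c × 603.20 fs = 2.6288×10^8 m/s × 6.0320×10^-13 s = 0.159 mm

d ≈ 0.159 mm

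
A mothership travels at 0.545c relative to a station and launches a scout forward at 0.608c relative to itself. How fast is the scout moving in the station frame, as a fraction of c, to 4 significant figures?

u ≈ 0.8660c

Compose boost 2: (0.608 + 0.545)/(1 + 0.608×0.545) = 1.153/1.33136 = 0.8660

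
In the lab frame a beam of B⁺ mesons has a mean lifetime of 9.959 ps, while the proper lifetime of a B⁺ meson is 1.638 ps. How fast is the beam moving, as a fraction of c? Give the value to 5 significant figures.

β ≈ 0.98638

γ = Δt/τ₀ = 9.959/1.638 = 6.079976
β = √(1 − 1/γ²) = √(1 − 1/6.079976²) = 0.98638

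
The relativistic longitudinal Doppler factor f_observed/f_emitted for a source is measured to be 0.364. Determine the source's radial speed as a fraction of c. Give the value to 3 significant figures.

β ≈ 0.766

f_obs/f_src = √((1−β)/(1+β)) = 0.364  ⇒  (1−β)/(1+β) = 0.13250
β = |1 − D²|/(1 + D²) = |1 − 0.13250|/(1 + 0.13250) = 0.766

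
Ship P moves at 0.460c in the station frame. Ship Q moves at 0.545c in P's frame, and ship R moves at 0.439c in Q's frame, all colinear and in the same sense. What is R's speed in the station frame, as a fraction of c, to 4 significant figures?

Compose boost 2: (0.545 + 0.460)/(1 + 0.545×0.460) = 1.005/1.25070 = 0.803550
Compose boost 3: (0.439 + 0.803550)/(1 + 0.439×0.803550) = 1.24255/1.35276 = 0.9185

u ≈ 0.9185c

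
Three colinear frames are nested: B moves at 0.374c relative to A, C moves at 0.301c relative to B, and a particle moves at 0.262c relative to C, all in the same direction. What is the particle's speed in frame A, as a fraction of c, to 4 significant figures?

Compose boost 2: (0.301 + 0.374)/(1 + 0.301×0.374) = 0.6750/1.11257 = 0.606701
Compose boost 3: (0.262 + 0.606701)/(1 + 0.262×0.606701) = 0.868701/1.15896 = 0.7496

u ≈ 0.7496c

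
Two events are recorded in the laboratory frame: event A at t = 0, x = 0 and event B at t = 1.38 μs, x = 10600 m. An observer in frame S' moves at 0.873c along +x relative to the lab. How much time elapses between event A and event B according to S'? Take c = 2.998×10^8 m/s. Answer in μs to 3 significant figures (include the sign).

γ = 1/√(1 − 0.873²) = 2.0504
Δt' = γ(Δt − vΔx/c²) = 2.0504 × (1.38 μs − 0.873×10600 m / (2.998×10^8 m/s))
= 2.0504 × (-29.487 μs) = -60.5 μs

Δt' ≈ -60.5 μs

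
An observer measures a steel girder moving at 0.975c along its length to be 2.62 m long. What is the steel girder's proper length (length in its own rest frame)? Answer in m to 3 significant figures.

L₀ ≈ 11.8 m

γ = 1/√(1 − 0.975²) = 4.5004
L₀ = γL = 4.5004 × 2.62 = 11.8 m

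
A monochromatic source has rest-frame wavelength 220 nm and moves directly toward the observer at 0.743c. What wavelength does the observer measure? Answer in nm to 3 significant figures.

Relativistic Doppler: λ_obs = λ_src √((1−β)/(1+β))
= 220 × √(0.25700/1.7430) = 220 × 0.38399 = 84.5 nm

λ_obs ≈ 84.5 nm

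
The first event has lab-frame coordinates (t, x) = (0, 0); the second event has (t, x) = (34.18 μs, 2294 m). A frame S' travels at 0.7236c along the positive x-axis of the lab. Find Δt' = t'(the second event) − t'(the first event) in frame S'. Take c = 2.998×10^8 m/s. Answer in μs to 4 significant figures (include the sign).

γ = 1/√(1 − 0.7236²) = 1.44881
Δt' = γ(Δt − vΔx/c²) = 1.44881 × (34.18 μs − 0.7236×2294 m / (2.998×10^8 m/s))
= 1.44881 × (28.6432 μs) = 41.50 μs

Δt' ≈ 41.50 μs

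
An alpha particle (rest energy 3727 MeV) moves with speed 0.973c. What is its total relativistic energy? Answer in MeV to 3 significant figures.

E ≈ 16100 MeV

γ = 1/√(1 − 0.973²) = 4.3327
E = γm₀c² = 4.3327 × 3727 MeV = 16100 MeV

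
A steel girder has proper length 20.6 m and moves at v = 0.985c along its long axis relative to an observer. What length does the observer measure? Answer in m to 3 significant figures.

L ≈ 3.55 m

γ = 1/√(1 − 0.985²) = 5.7953
Length contraction: L = L₀/γ = 20.6/5.7953 = 3.55 m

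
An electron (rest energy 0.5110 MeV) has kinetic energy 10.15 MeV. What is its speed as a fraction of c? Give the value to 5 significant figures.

γ = 1 + K/(m₀c²) = 1 + 10.15/0.5110 = 20.86301
β = √(1 − 1/γ²) = 0.99885

β ≈ 0.99885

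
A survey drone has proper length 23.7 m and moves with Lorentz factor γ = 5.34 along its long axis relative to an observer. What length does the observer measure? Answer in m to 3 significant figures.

γ = 5.34 (given)
Length contraction: L = L₀/γ = 23.7/5.34 = 4.44 m

L ≈ 4.44 m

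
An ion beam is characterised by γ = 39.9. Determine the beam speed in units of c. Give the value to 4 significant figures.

β ≈ 0.9997

β = √(1 − 1/γ²) = √(1 − 1/39.9²) = √(0.999372) = 0.9997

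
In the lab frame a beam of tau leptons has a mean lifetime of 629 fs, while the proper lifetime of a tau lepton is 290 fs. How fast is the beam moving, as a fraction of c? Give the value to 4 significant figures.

γ = Δt/τ₀ = 629/290 = 2.16897
β = √(1 − 1/γ²) = √(1 − 1/2.16897²) = 0.8874

β ≈ 0.8874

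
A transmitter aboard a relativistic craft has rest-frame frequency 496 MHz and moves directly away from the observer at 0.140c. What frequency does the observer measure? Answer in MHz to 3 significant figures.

f_obs ≈ 431 MHz

Relativistic Doppler: f_obs = f_src √((1−β)/(1+β))
= 496 × √(0.86000/1.1400) = 496 × 0.86855 = 431 MHz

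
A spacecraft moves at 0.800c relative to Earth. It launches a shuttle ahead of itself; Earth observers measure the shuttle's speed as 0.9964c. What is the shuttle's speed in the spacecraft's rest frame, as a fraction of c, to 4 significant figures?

Inverse velocity addition: u' = (u − v)/(1 − uv/c²)
= (0.9964 − 0.800)/(1 − 0.9964×0.800) = 0.1964/0.202880 = 0.9681

u' ≈ 0.9681c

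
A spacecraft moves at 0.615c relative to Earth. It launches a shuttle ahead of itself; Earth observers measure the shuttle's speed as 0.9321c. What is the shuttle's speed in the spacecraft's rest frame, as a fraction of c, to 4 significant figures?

Inverse velocity addition: u' = (u − v)/(1 − uv/c²)
= (0.9321 − 0.615)/(1 − 0.9321×0.615) = 0.3171/0.426758 = 0.7430

u' ≈ 0.7430c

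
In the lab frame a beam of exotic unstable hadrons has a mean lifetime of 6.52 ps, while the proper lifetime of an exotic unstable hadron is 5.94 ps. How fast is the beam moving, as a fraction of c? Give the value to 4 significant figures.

γ = Δt/τ₀ = 6.52/5.94 = 1.09764
β = √(1 − 1/γ²) = √(1 − 1/1.09764²) = 0.4123

β ≈ 0.4123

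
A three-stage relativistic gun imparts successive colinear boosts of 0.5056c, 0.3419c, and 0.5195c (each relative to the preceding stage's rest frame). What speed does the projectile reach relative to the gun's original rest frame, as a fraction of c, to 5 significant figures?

u ≈ 0.90308c

Compose boost 2: (0.3419 + 0.5056)/(1 + 0.3419×0.5056) = 0.84750/1.172865 = 0.7225898
Compose boost 3: (0.5195 + 0.7225898)/(1 + 0.5195×0.7225898) = 1.242090/1.375385 = 0.90308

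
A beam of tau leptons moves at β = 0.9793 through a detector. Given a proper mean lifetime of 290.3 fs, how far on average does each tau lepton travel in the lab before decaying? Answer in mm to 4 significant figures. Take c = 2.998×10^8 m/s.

d ≈ 0.4211 mm

γ = 1/√(1 − 0.9793²) = 4.94036
Dilated lifetime: Δt = γτ₀ = 4.94036 × 290.3 fs = 1434.19 fs
d = vΔt = 0.9793c × 1434.19 fs = 2.93594×10^8 m/s × 1.43419×10^-12 s = 0.4211 mm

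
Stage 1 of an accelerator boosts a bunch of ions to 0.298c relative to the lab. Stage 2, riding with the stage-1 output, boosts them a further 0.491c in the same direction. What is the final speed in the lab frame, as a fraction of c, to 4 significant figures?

Compose boost 2: (0.491 + 0.298)/(1 + 0.491×0.298) = 0.7890/1.14632 = 0.6883

u ≈ 0.6883c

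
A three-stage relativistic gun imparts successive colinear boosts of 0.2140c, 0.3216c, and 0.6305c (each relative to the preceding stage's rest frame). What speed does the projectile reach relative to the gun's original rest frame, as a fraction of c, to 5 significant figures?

Compose boost 2: (0.3216 + 0.2140)/(1 + 0.3216×0.2140) = 0.53560/1.068822 = 0.5011123
Compose boost 3: (0.6305 + 0.5011123)/(1 + 0.6305×0.5011123) = 1.131612/1.315951 = 0.85992

u ≈ 0.85992c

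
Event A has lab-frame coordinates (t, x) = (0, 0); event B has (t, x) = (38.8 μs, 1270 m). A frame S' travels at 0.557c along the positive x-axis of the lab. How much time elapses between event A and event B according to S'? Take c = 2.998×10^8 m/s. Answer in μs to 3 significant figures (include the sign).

Δt' ≈ 43.9 μs

γ = 1/√(1 − 0.557²) = 1.2041
Δt' = γ(Δt − vΔx/c²) = 1.2041 × (38.8 μs − 0.557×1270 m / (2.998×10^8 m/s))
= 1.2041 × (36.440 μs) = 43.9 μs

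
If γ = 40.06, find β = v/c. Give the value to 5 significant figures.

β = √(1 − 1/γ²) = √(1 − 1/40.06²) = √(0.9993769) = 0.99969

β ≈ 0.99969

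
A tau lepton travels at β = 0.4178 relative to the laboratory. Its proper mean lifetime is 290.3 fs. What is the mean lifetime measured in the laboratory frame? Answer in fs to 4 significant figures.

γ = 1/√(1 − 0.4178²) = 1.10067
Time dilation: Δt = γτ₀ = 1.10067 × 290.3 fs = 319.5 fs

Δt ≈ 319.5 fs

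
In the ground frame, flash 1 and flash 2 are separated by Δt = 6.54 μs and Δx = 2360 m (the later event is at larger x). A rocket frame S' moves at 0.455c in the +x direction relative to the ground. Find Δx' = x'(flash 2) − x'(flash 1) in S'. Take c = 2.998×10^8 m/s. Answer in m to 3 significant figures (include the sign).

Δx' ≈ 1650 m

γ = 1/√(1 − 0.455²) = 1.1230
Δx' = γ(Δx − vΔt) = 1.1230 × (2360 m − 0.455×(2.998×10^8 m/s)×6.54×10^-6 s)
= 1.1230 × (1467.9 m) = 1650 m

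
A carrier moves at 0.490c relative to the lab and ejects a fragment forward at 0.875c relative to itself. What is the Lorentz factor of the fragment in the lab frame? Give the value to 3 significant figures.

γ ≈ 3.39

u_lab = (0.875 + 0.490)/(1 + 0.875×0.490) = 1.365/1.42875 = 0.955381
γ = 1/√(1 − 0.955381²) = 3.39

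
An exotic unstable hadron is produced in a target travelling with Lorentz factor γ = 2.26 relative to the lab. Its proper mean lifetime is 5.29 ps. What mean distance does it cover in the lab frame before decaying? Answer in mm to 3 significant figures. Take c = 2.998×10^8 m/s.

d ≈ 3.21 mm

β = √(1 − 1/γ²) = √(1 − 1/2.26²) = 0.89678
Dilated lifetime: Δt = γτ₀ = 2.26 × 5.29 ps = 11.955 ps
d = vΔt = 0.89678c × 11.955 ps = 2.6885×10^8 m/s × 1.1955×10^-11 s = 3.21 mm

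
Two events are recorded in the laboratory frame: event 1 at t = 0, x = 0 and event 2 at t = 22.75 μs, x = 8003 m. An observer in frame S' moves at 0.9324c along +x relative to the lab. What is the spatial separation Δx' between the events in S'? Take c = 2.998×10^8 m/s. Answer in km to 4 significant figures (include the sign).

γ = 1/√(1 − 0.9324²) = 2.76680
Δx' = γ(Δx − vΔt) = 2.76680 × (8003 m − 0.9324×(2.998×10^8 m/s)×22.75×10^-6 s)
= 2.76680 × (1643.61 m) = 4.548 km

Δx' ≈ 4.548 km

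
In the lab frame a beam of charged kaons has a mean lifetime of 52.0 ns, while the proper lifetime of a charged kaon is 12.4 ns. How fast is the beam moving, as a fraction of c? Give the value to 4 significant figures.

γ = Δt/τ₀ = 52.0/12.4 = 4.19355
β = √(1 − 1/γ²) = √(1 − 1/4.19355²) = 0.9712

β ≈ 0.9712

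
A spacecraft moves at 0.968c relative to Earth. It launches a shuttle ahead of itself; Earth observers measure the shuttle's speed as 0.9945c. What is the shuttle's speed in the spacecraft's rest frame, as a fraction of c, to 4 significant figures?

u' ≈ 0.7100c

Inverse velocity addition: u' = (u − v)/(1 − uv/c²)
= (0.9945 − 0.968)/(1 − 0.9945×0.968) = 0.02650/0.0373240 = 0.7100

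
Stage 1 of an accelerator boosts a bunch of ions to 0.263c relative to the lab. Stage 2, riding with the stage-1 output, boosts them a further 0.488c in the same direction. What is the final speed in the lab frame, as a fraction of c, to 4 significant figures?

Compose boost 2: (0.488 + 0.263)/(1 + 0.488×0.263) = 0.7510/1.12834 = 0.6656

u ≈ 0.6656c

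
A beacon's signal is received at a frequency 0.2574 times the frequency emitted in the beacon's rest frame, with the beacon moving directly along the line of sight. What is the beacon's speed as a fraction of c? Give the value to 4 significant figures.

β ≈ 0.8757

f_obs/f_src = √((1−β)/(1+β)) = 0.2574  ⇒  (1−β)/(1+β) = 0.0662548
β = |1 − D²|/(1 + D²) = |1 − 0.0662548|/(1 + 0.0662548) = 0.8757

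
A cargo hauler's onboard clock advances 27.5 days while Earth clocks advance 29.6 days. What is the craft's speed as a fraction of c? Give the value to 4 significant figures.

γ = Δt/τ₀ = 29.6/27.5 = 1.07636
β = √(1 − 1/γ²) = √(1 − 1/1.07636²) = 0.3699

β ≈ 0.3699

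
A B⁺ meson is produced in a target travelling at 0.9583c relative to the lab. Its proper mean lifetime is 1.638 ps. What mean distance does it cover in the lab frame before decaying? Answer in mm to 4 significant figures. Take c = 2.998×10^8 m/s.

d ≈ 1.647 mm

γ = 1/√(1 − 0.9583²) = 3.49939
Dilated lifetime: Δt = γτ₀ = 3.49939 × 1.638 ps = 5.73200 ps
d = vΔt = 0.9583c × 5.73200 ps = 2.87298×10^8 m/s × 5.73200×10^-12 s = 1.647 mm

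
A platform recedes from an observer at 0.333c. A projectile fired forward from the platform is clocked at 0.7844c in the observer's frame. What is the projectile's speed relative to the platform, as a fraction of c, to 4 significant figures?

Inverse velocity addition: u' = (u − v)/(1 − uv/c²)
= (0.7844 − 0.333)/(1 − 0.7844×0.333) = 0.4514/0.738795 = 0.6110

u' ≈ 0.6110c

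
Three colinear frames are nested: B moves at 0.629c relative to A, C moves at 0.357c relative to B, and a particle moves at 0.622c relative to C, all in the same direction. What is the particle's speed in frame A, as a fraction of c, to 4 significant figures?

u ≈ 0.9509c

Compose boost 2: (0.357 + 0.629)/(1 + 0.357×0.629) = 0.9860/1.22455 = 0.805192
Compose boost 3: (0.622 + 0.805192)/(1 + 0.622×0.805192) = 1.42719/1.50083 = 0.9509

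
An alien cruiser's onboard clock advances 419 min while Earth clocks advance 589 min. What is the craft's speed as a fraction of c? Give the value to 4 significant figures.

γ = Δt/τ₀ = 589/419 = 1.40573
β = √(1 − 1/γ²) = √(1 − 1/1.40573²) = 0.7028

β ≈ 0.7028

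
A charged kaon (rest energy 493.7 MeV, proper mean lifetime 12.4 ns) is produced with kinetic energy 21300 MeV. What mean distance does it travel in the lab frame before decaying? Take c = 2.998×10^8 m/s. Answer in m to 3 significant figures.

γ = 1 + K/(m₀c²) = 1 + 21300/493.7 = 44.144
β = √(1 − 1/γ²) = 0.99974
Dilated lifetime: γτ₀ = 44.144 × 12.4 ns = 547.38 ns
d = βc·γτ₀ = 0.99974 × (2.998×10^8 m/s) × 5.4738×10^-7 s = 164 m

d ≈ 164 m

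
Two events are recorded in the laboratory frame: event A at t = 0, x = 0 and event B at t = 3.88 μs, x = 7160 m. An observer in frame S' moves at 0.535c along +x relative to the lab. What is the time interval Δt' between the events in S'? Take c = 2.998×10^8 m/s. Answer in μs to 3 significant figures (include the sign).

γ = 1/√(1 − 0.535²) = 1.1836
Δt' = γ(Δt − vΔx/c²) = 1.1836 × (3.88 μs − 0.535×7160 m / (2.998×10^8 m/s))
= 1.1836 × (-8.8972 μs) = -10.5 μs

Δt' ≈ -10.5 μs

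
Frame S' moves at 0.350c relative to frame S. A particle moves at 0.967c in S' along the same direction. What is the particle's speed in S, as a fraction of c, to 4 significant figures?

Relativistic velocity addition: u = (u' + v)/(1 + u'v/c²)
= (0.967 + 0.350)/(1 + 0.967×0.350) = 1.317/1.33845 = 0.9840

u ≈ 0.9840c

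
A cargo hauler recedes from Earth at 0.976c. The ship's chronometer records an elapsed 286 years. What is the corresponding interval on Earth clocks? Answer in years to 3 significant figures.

γ = 1/√(1 − 0.976²) = 4.5920
Time dilation: Δt = γτ₀ = 4.5920 × 286 years = 1310 years

Δt ≈ 1310 years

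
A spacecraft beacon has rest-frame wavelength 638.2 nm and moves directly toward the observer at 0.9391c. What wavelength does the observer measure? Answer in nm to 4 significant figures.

λ_obs ≈ 113.1 nm

Relativistic Doppler: λ_obs = λ_src √((1−β)/(1+β))
= 638.2 × √(0.0609000/1.93910) = 638.2 × 0.177218 = 113.1 nm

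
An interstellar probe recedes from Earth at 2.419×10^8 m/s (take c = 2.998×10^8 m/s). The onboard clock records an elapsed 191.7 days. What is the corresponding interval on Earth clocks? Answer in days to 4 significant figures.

β = v/c = 2.419×10^8 / 2.998×10^8 = 0.806871
γ = 1/√(1 − 0.806871²) = 1.69283
Time dilation: Δt = γτ₀ = 1.69283 × 191.7 days = 324.5 days

Δt ≈ 324.5 days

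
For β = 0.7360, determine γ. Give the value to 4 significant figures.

γ = 1/√(1 − β²) = 1/√(1 − 0.7360²) = 1/√(0.458304) = 1.477

γ ≈ 1.477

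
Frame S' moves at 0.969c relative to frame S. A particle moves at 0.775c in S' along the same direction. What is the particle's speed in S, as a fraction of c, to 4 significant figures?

Relativistic velocity addition: u = (u' + v)/(1 + u'v/c²)
= (0.775 + 0.969)/(1 + 0.775×0.969) = 1.744/1.75097 = 0.9960

u ≈ 0.9960c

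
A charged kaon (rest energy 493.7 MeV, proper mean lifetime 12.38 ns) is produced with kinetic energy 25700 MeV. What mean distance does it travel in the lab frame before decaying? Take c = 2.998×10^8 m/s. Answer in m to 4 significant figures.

d ≈ 196.9 m

γ = 1 + K/(m₀c²) = 1 + 25700/493.7 = 53.0559
β = √(1 − 1/γ²) = 0.999822
Dilated lifetime: γτ₀ = 53.0559 × 12.38 ns = 656.832 ns
d = βc·γτ₀ = 0.999822 × (2.998×10^8 m/s) × 6.56832×10^-7 s = 196.9 m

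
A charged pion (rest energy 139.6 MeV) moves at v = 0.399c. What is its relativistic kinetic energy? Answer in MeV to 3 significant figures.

γ = 1/√(1 − 0.399²) = 1.0906
K = (γ − 1)m₀c² = (1.0906 − 1) × 139.6 MeV = 0.090571 × 139.6 MeV = 12.6 MeV

K ≈ 12.6 MeV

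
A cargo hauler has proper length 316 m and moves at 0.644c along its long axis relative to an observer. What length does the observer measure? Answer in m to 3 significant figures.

L ≈ 242 m

γ = 1/√(1 − 0.644²) = 1.3071
Length contraction: L = L₀/γ = 316/1.3071 = 242 m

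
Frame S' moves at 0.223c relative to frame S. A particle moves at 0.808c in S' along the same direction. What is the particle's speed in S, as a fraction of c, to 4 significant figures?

u ≈ 0.8736c

Relativistic velocity addition: u = (u' + v)/(1 + u'v/c²)
= (0.808 + 0.223)/(1 + 0.808×0.223) = 1.031/1.18018 = 0.8736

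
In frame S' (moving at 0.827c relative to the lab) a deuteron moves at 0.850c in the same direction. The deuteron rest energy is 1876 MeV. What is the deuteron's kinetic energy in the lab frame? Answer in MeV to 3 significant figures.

K ≈ 8910 MeV

u_lab = (0.850 + 0.827)/(1 + 0.850×0.827) = 0.984762
γ = 1/√(1 − 0.984762²) = 5.7501
K = (γ − 1)m₀c² = (5.7501 − 1) × 1876 = 4.7501 × 1876 = 8910 MeV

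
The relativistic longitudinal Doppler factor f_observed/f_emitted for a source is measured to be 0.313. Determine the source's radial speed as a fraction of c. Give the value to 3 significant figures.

β ≈ 0.822

f_obs/f_src = √((1−β)/(1+β)) = 0.313  ⇒  (1−β)/(1+β) = 0.097969
β = |1 − D²|/(1 + D²) = |1 − 0.097969|/(1 + 0.097969) = 0.822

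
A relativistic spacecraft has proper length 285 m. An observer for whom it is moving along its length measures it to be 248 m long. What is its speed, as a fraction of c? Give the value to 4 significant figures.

γ = L₀/L = 285/248 = 1.14919
β = √(1 − 1/γ²) = 0.4927

β ≈ 0.4927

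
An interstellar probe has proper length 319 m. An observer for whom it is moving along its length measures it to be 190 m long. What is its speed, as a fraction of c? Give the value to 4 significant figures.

β ≈ 0.8033

γ = L₀/L = 319/190 = 1.67895
β = √(1 − 1/γ²) = 0.8033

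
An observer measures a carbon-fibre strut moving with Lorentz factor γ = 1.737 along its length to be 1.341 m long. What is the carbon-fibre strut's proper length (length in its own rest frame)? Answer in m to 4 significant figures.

γ = 1.737 (given)
L₀ = γL = 1.737 × 1.341 = 2.329 m

L₀ ≈ 2.329 m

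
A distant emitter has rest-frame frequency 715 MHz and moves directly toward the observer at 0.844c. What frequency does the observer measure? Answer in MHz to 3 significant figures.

f_obs ≈ 2460 MHz

Relativistic Doppler: f_obs = f_src √((1+β)/(1−β))
= 715 × √(1.8440/0.15600) = 715 × 3.4381 = 2460 MHz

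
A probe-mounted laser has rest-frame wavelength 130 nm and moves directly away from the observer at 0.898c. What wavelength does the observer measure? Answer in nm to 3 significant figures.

λ_obs ≈ 561 nm

Relativistic Doppler: λ_obs = λ_src √((1+β)/(1−β))
= 130 × √(1.8980/0.10200) = 130 × 4.3137 = 561 nm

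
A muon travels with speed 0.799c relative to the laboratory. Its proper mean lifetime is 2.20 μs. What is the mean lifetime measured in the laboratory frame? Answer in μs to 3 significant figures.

γ = 1/√(1 − 0.799²) = 1.6630
Time dilation: Δt = γτ₀ = 1.6630 × 2.20 μs = 3.66 μs

Δt ≈ 3.66 μs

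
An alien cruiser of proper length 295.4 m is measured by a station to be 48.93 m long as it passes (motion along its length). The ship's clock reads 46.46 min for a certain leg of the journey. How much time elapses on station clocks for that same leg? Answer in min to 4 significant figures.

Δt ≈ 280.5 min

Length contraction ⇒ γ = L₀/L = 295.4/48.93 = 6.03720
Time dilation: Δt = γτ₀ = 6.03720 × 46.46 min = 280.5 min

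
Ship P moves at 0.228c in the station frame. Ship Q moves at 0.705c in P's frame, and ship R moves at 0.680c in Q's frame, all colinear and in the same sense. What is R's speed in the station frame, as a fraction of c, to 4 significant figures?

u ≈ 0.9594c

Compose boost 2: (0.705 + 0.228)/(1 + 0.705×0.228) = 0.9330/1.16074 = 0.803798
Compose boost 3: (0.680 + 0.803798)/(1 + 0.680×0.803798) = 1.48380/1.54658 = 0.9594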